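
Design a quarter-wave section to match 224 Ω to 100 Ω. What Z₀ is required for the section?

Z_qwt ≈ 150 Ω

Z_qwt = √(Z_0·R_L) = √(100 × 224) = √22400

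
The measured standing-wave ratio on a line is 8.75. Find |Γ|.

|Γ| = (S − 1)/(S + 1) = (8.75 − 1)/(8.75 + 1) = 7.75/9.75

|Γ| ≈ 0.795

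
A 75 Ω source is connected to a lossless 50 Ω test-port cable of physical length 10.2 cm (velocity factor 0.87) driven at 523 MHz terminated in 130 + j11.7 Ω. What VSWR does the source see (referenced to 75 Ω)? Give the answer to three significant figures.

VSWR ≈ 3.73

λ = v/f = 0.87·c / 523 MHz = 0.499 m
βl = 2π·l/λ = 2π × 0.204 = 73.6°
tan(βl) = 3.39
Z_in = Z_0·(Z_L + jZ_0·tanβl)/(Z_0 + jZ_L·tanβl) = 20.9 − j14.2 Ω
Γ_s = (Z_in − Z_s)/(Z_in + Z_s) = (-54.1 − j14.2)/(95.9 − j14.2), |Γ_s| = 0.577
VSWR = (1 + |Γ_s|)/(1 − |Γ_s|)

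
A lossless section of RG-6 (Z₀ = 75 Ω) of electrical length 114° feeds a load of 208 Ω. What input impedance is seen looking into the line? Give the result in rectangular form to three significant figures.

Z_in ≈ 31.6 + j28.3 Ω

tan(βl) = tan(114°) = -2.25
Z_in = Z_0·(Z_L + jZ_0·tanβl)/(Z_0 + jZ_L·tanβl)
     = 75·(208 − j168)/(75 − j467)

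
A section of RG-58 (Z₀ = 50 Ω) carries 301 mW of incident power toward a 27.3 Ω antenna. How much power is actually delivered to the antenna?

P_delivered ≈ 275 mW

Γ = (27.3 − 50)/(27.3 + 50) = -0.294
|Γ|² = 0.0862
P_refl = |Γ|²·P_inc = 26 mW, P_del = (1 − |Γ|²)·P_inc = 275 mW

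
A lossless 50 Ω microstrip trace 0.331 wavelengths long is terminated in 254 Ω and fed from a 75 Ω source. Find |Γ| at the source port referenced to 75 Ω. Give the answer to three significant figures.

|Γ| ≈ 0.738

βl = 2π × 0.331 = 119°
tan(βl) = -1.79
Z_in = Z_0·(Z_L + jZ_0·tanβl)/(Z_0 + jZ_L·tanβl) = 12.8 + j26.5 Ω
Γ_s = (Z_in − Z_s)/(Z_in + Z_s) = (-62.2 + j26.5)/(87.8 + j26.5), |Γ_s| = 0.738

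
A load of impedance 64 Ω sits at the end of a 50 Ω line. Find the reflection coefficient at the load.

Γ = 0.123

Γ = (Z_L − Z_0)/(Z_L + Z_0) = (64 − 50)/(64 + 50) = 14/114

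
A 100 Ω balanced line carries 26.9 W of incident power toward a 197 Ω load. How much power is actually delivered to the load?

Γ = (197 − 100)/(197 + 100) = 0.327
|Γ|² = 0.107
P_refl = |Γ|²·P_inc = 2.87 W, P_del = (1 − |Γ|²)·P_inc = 24 W

P_delivered ≈ 24 W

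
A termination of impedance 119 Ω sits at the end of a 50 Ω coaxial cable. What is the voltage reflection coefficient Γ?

Γ = 0.408

Γ = (Z_L − Z_0)/(Z_L + Z_0) = (119 − 50)/(119 + 50) = 69/169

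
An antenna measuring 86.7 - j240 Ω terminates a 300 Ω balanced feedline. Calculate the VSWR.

VSWR ≈ 5.79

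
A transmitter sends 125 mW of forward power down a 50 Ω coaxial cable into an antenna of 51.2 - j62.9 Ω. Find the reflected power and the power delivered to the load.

|Γ| = |(1.2 − j62.9)/(101.2 − j62.9)| = 0.528
|Γ|² = 0.279
P_refl = |Γ|²·P_inc = 34.8 mW, P_del = (1 − |Γ|²)·P_inc = 90.2 mW

P_reflected ≈ 34.8 mW; P_delivered ≈ 90.2 mW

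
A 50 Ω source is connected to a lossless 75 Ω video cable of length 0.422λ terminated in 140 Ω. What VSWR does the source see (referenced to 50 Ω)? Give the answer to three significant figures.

βl = 2π × 0.422 = 152°
tan(βl) = -0.534
Z_in = Z_0·(Z_L + jZ_0·tanβl)/(Z_0 + jZ_L·tanβl) = 90.3 + j49.9 Ω
Γ_s = (Z_in − Z_s)/(Z_in + Z_s) = (40.3 + j49.9)/(140 + j49.9), |Γ_s| = 0.431
VSWR = (1 + |Γ_s|)/(1 − |Γ_s|)

VSWR ≈ 2.51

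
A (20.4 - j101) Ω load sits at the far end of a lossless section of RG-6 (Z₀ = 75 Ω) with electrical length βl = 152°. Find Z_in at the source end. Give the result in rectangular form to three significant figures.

Z_in ≈ 258 − j365 Ω

tan(βl) = tan(152°) = -0.532
Z_in = Z_0·(Z_L + jZ_0·tanβl)/(Z_0 + jZ_L·tanβl)
     = 75·(20.4 − j141)/(21.3 − j10.8)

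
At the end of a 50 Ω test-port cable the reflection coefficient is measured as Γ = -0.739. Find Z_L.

Z_L ≈ 7.5 Ω

Z_L = Z_0·(1 + Γ)/(1 − Γ) = 50·(0.261)/(1.74)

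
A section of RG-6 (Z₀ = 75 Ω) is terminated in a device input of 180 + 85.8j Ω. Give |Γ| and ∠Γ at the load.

Γ ≈ 0.504 ∠ 20.7°

Γ = (Z_L − Z_0)/(Z_L + Z_0) = (105 + j85.8)/(255 + j85.8)
|Γ| = 136/269 = 0.504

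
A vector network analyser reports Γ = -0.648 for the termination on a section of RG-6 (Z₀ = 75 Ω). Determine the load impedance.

Z_L ≈ 16 Ω

Z_L = Z_0·(1 + Γ)/(1 − Γ) = 75·(0.352)/(1.65)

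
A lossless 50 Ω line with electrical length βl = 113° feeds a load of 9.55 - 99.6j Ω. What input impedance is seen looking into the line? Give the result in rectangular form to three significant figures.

tan(βl) = tan(113°) = -2.36
Z_in = Z_0·(Z_L + jZ_0·tanβl)/(Z_0 + jZ_L·tanβl)
     = 50·(9.55 − j217)/(-185 − j22.5)

Z_in ≈ 4.52 + j58.3 Ω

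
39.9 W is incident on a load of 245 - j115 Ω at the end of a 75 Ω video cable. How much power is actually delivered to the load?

P_delivered ≈ 25.4 W

|Γ| = |(170 − j115)/(320 − j115)| = 0.604
|Γ|² = 0.364
P_refl = |Γ|²·P_inc = 14.5 W, P_del = (1 − |Γ|²)·P_inc = 25.4 W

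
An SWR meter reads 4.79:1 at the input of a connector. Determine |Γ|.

|Γ| ≈ 0.655

|Γ| = (S − 1)/(S + 1) = (4.79 − 1)/(4.79 + 1) = 3.79/5.79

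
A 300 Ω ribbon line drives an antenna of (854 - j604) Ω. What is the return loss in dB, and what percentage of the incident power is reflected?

RL ≈ 4.02 dB; 39.6% of incident power reflected

Γ = (554 − j604)/(1154 − j604), |Γ| = 0.629
RL = −20·log₁₀(0.629) = 4.02 dB
P_refl/P_inc = |Γ|² = 0.396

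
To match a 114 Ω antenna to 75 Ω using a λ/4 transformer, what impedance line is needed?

Z_qwt ≈ 92.5 Ω

Z_qwt = √(Z_0·R_L) = √(75 × 114) = √8550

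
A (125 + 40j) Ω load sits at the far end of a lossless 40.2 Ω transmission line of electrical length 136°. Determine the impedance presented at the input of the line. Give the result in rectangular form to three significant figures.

Z_in ≈ 18.8 + j29.4 Ω

tan(βl) = tan(136°) = -0.966
Z_in = Z_0·(Z_L + jZ_0·tanβl)/(Z_0 + jZ_L·tanβl)
     = 40.2·(125 + j1.18)/(78.8 − j121)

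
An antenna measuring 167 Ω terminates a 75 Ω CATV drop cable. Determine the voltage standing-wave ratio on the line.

Γ = (167 − 75)/(167 + 75) = 0.38
VSWR = (1 + 0.38)/(1 − 0.38)

VSWR ≈ 2.23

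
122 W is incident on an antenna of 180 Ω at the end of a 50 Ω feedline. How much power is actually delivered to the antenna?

P_delivered ≈ 83 W

Γ = (180 − 50)/(180 + 50) = 0.565
|Γ|² = 0.319
P_refl = |Γ|²·P_inc = 39 W, P_del = (1 − |Γ|²)·P_inc = 83 W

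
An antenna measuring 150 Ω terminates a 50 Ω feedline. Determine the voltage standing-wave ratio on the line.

Γ = (150 − 50)/(150 + 50) = 0.5
VSWR = (1 + 0.5)/(1 − 0.5)

VSWR ≈ 3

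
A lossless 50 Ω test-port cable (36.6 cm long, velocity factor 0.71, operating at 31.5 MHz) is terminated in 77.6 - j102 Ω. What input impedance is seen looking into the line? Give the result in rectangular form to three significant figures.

Z_in ≈ 26.7 − j57.5 Ω

λ = v/f = 0.71·c / 31.5 MHz = 6.76 m
βl = 2π·l/λ = 2π × 0.0541 = 19.5°
tan(βl) = tan(19.5°) = 0.354
Z_in = Z_0·(Z_L + jZ_0·tanβl)/(Z_0 + jZ_L·tanβl)
     = 50·(77.6 − j84.3)/(86.1 + j27.5)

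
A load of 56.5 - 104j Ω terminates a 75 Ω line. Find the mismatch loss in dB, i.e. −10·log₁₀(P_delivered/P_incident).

Γ = (-18.5 − j104)/(131.5 − j104), |Γ| = 0.63
|Γ|² = 0.397, so P_del/P_inc = 1 − |Γ|² = 0.603
ML = −10·log₁₀(1 − |Γ|²)

mismatch loss ≈ 2.2 dB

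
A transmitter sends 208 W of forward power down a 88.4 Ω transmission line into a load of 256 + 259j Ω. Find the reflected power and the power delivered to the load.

P_reflected ≈ 107 W; P_delivered ≈ 101 W

|Γ| = |(167.6 + j259)/(344.4 + j259)| = 0.716
|Γ|² = 0.513
P_refl = |Γ|²·P_inc = 107 W, P_del = (1 − |Γ|²)·P_inc = 101 W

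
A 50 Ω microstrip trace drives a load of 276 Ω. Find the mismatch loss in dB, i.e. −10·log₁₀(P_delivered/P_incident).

Γ = (276 − 50)/(276 + 50) = 0.693
|Γ|² = 0.481, so P_del/P_inc = 1 − |Γ|² = 0.519
ML = −10·log₁₀(1 − |Γ|²)

mismatch loss ≈ 2.84 dB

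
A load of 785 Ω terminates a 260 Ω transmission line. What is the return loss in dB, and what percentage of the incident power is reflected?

Γ = (785 − 260)/(785 + 260) = 0.502
RL = −20·log₁₀(0.502) = 5.98 dB
P_refl/P_inc = |Γ|² = 0.252

RL ≈ 5.98 dB; 25.2% of incident power reflected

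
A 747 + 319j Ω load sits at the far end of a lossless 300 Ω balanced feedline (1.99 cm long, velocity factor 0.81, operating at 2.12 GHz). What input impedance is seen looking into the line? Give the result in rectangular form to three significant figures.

λ = v/f = 0.81·c / 2.12 GHz = 0.115 m
βl = 2π·l/λ = 2π × 0.174 = 62.5°
tan(βl) = tan(62.5°) = 1.92
Z_in = Z_0·(Z_L + jZ_0·tanβl)/(Z_0 + jZ_L·tanβl)
     = 300·(747 + j895)/(-313 + j1440)

Z_in ≈ 146 − j188 Ω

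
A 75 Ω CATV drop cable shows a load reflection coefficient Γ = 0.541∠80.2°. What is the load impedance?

Z_L ≈ 47.9 + j72.1 Ω

Z_L = Z_0·(1 + Γ)/(1 − Γ) = 75·(1.09 + j0.533)/(0.908 − j0.533)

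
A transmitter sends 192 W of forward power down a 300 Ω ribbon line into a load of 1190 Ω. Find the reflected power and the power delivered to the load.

P_reflected ≈ 68.5 W; P_delivered ≈ 123 W

Γ = (1190 − 300)/(1190 + 300) = 0.597
|Γ|² = 0.357
P_refl = |Γ|²·P_inc = 68.5 W, P_del = (1 − |Γ|²)·P_inc = 123 W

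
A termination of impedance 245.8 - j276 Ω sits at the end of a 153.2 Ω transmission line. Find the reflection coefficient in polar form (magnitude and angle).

Γ ≈ 0.6 ∠ -36.8°

Γ = (Z_L − Z_0)/(Z_L + Z_0) = (92.6 − j276)/(399 − j276)
|Γ| = 291/485 = 0.6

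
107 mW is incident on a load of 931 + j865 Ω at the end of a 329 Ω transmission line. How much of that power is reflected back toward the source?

|Γ| = |(602 + j865)/(1260 + j865)| = 0.69
|Γ|² = 0.475
P_refl = |Γ|²·P_inc = 50.9 mW, P_del = (1 − |Γ|²)·P_inc = 56.1 mW

P_reflected ≈ 50.9 mW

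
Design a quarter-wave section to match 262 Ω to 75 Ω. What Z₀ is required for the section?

Z_qwt = √(Z_0·R_L) = √(75 × 262) = √19650

Z_qwt ≈ 140 Ω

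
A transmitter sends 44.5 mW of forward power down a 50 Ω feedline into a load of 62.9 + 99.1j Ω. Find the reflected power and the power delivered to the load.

P_reflected ≈ 19.7 mW; P_delivered ≈ 24.8 mW

|Γ| = |(12.9 + j99.1)/(112.9 + j99.1)| = 0.665
|Γ|² = 0.443
P_refl = |Γ|²·P_inc = 19.7 mW, P_del = (1 − |Γ|²)·P_inc = 24.8 mW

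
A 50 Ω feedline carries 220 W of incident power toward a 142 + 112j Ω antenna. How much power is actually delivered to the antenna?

P_delivered ≈ 126 W

|Γ| = |(92 + j112)/(192 + j112)| = 0.652
|Γ|² = 0.425
P_refl = |Γ|²·P_inc = 93.5 W, P_del = (1 − |Γ|²)·P_inc = 126 W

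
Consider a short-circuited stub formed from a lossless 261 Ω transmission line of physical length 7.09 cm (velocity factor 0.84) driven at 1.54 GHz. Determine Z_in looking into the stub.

Z_in ≈ −j116 Ω

λ = v/f = 0.84·c / 1.54 GHz = 0.164 m
βl = 2π·l/λ = 2π × 0.433 = 156°
tan(βl) = -0.446
For a short-circuited stub, Z_in = jZ_0·tan(βl)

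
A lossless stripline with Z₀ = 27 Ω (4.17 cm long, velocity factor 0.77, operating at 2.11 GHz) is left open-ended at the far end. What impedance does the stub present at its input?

Z_in ≈ +j29.1 Ω

λ = v/f = 0.77·c / 2.11 GHz = 0.109 m
βl = 2π·l/λ = 2π × 0.381 = 137°
tan(βl) = -0.929
For an open-ended stub, Z_in = −jZ_0·cot(βl) = −jZ_0/tan(βl)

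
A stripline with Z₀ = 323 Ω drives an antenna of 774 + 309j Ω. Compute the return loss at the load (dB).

Γ = (451 + j309)/(1097 + j309), |Γ| = 0.48
RL = −20·log₁₀|Γ| = −20·log₁₀(0.48)

RL ≈ 6.38 dB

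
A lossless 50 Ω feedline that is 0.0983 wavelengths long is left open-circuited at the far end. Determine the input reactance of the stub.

X_in ≈ -70.4 Ω (capacitive)

βl = 2π × 0.0983 = 35.4°
tan(βl) = 0.71
For an open-circuited stub, Z_in = −jZ_0·cot(βl) = −jZ_0/tan(βl)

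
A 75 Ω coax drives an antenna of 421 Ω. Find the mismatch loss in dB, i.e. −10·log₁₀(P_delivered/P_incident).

Γ = (421 − 75)/(421 + 75) = 0.698
|Γ|² = 0.487, so P_del/P_inc = 1 − |Γ|² = 0.513
ML = −10·log₁₀(1 − |Γ|²)

mismatch loss ≈ 2.9 dB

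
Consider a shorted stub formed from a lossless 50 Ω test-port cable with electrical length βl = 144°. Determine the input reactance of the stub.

tan(βl) = -0.727
For a shorted stub, Z_in = jZ_0·tan(βl)

X_in ≈ -36.3 Ω (capacitive)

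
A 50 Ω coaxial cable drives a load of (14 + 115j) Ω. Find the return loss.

Γ = (-36 + j115)/(64 + j115), |Γ| = 0.916
RL = −20·log₁₀|Γ| = −20·log₁₀(0.916)

RL ≈ 0.766 dB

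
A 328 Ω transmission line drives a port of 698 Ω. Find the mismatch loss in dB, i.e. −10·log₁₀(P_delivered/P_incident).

Γ = (698 − 328)/(698 + 328) = 0.361
|Γ|² = 0.13, so P_del/P_inc = 1 − |Γ|² = 0.87
ML = −10·log₁₀(1 − |Γ|²)

mismatch loss ≈ 0.605 dB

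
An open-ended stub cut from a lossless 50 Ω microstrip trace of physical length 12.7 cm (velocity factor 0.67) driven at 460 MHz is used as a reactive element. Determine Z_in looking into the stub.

λ = v/f = 0.67·c / 460 MHz = 0.437 m
βl = 2π·l/λ = 2π × 0.291 = 105°
tan(βl) = -3.83
For an open-ended stub, Z_in = −jZ_0·cot(βl) = −jZ_0/tan(βl)

Z_in ≈ +j13.1 Ω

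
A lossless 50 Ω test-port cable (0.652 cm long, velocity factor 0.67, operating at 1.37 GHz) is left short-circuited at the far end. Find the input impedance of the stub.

λ = v/f = 0.67·c / 1.37 GHz = 0.147 m
βl = 2π·l/λ = 2π × 0.0444 = 16°
tan(βl) = 0.287
For a short-circuited stub, Z_in = jZ_0·tan(βl)

Z_in ≈ +j14.3 Ω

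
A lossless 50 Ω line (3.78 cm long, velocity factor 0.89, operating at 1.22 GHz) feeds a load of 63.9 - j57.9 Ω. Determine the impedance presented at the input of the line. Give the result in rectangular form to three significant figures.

Z_in ≈ 18.3 − j2.31 Ω

λ = v/f = 0.89·c / 1.22 GHz = 0.219 m
βl = 2π·l/λ = 2π × 0.173 = 62.2°
tan(βl) = tan(62.2°) = 1.89
Z_in = Z_0·(Z_L + jZ_0·tanβl)/(Z_0 + jZ_L·tanβl)
     = 50·(63.9 + j36.8)/(160 + j121)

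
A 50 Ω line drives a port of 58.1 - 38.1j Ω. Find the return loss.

RL ≈ 9.37 dB

Γ = (8.1 − j38.1)/(108.1 − j38.1), |Γ| = 0.34
RL = −20·log₁₀|Γ| = −20·log₁₀(0.34)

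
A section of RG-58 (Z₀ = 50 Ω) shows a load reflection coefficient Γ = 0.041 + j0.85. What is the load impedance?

Z_L = Z_0·(1 + Γ)/(1 − Γ) = 50·(1.04 + j0.85)/(0.959 − j0.85)

Z_L ≈ 8.4 + j51.8 Ω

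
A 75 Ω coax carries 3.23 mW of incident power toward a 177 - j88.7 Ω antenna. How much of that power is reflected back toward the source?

|Γ| = |(102 − j88.7)/(252 − j88.7)| = 0.506
|Γ|² = 0.256
P_refl = |Γ|²·P_inc = 0.827 mW, P_del = (1 − |Γ|²)·P_inc = 2.4 mW

P_reflected ≈ 0.827 mW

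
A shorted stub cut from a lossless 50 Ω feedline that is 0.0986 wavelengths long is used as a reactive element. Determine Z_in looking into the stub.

βl = 2π × 0.0986 = 35.5°
tan(βl) = 0.713
For a shorted stub, Z_in = jZ_0·tan(βl)

Z_in ≈ +j35.7 Ω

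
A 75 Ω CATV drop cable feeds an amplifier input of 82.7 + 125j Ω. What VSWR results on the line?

Γ = (Z_L − Z_0)/(Z_L + Z_0) = (7.7 + j125)/(157.7 + j125)
|Γ| = 125/201 = 0.622
VSWR = (1 + |Γ|)/(1 − |Γ|) = 1.62/0.378

VSWR ≈ 4.3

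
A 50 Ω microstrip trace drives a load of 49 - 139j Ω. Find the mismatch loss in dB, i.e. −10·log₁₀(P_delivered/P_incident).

mismatch loss ≈ 4.73 dB

Γ = (-1 − j139)/(99 − j139), |Γ| = 0.815
|Γ|² = 0.663, so P_del/P_inc = 1 − |Γ|² = 0.337
ML = −10·log₁₀(1 − |Γ|²)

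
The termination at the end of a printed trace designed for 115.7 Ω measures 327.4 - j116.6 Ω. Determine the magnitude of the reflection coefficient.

Γ = (Z_L − Z_0)/(Z_L + Z_0) = (211.7 − j116.6)/(443.1 − j116.6)
|Γ| = 242/458

|Γ| ≈ 0.527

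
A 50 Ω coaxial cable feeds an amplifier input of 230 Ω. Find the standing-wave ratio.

Γ = (230 − 50)/(230 + 50) = 0.643
VSWR = (1 + 0.643)/(1 − 0.643)

VSWR ≈ 4.6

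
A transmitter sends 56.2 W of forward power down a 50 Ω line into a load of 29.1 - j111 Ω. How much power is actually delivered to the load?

|Γ| = |(-20.9 − j111)/(79.1 − j111)| = 0.829
|Γ|² = 0.687
P_refl = |Γ|²·P_inc = 38.6 W, P_del = (1 − |Γ|²)·P_inc = 17.6 W

P_delivered ≈ 17.6 W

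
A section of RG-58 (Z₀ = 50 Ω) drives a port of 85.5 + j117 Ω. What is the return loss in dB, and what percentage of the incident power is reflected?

Γ = (35.5 + j117)/(135.5 + j117), |Γ| = 0.683
RL = −20·log₁₀(0.683) = 3.31 dB
P_refl/P_inc = |Γ|² = 0.466

RL ≈ 3.31 dB; 46.6% of incident power reflected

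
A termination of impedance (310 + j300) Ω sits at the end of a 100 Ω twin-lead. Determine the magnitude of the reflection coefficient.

Γ = (Z_L − Z_0)/(Z_L + Z_0) = (210 + j300)/(410 + j300)
|Γ| = 366/508

|Γ| ≈ 0.721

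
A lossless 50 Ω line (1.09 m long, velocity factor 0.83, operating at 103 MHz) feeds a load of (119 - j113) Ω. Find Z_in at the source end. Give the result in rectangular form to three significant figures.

λ = v/f = 0.83·c / 103 MHz = 2.42 m
βl = 2π·l/λ = 2π × 0.451 = 162°
tan(βl) = tan(162°) = -0.319
Z_in = Z_0·(Z_L + jZ_0·tanβl)/(Z_0 + jZ_L·tanβl)
     = 50·(119 − j129)/(14 − j37.9)

Z_in ≈ 201 + j83 Ω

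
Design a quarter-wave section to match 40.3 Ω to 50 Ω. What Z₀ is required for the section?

Z_qwt = √(Z_0·R_L) = √(50 × 40.3) = √2015

Z_qwt ≈ 44.9 Ω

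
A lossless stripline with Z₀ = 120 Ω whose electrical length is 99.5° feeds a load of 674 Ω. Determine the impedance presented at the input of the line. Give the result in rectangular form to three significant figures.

Z_in ≈ 21.9 + j19.4 Ω

tan(βl) = tan(99.5°) = -5.98
Z_in = Z_0·(Z_L + jZ_0·tanβl)/(Z_0 + jZ_L·tanβl)
     = 120·(674 − j717)/(120 − j4030)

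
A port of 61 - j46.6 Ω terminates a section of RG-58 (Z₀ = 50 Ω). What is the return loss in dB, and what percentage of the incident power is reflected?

Γ = (11 − j46.6)/(111 − j46.6), |Γ| = 0.398
RL = −20·log₁₀(0.398) = 8.01 dB
P_refl/P_inc = |Γ|² = 0.158

RL ≈ 8.01 dB; 15.8% of incident power reflected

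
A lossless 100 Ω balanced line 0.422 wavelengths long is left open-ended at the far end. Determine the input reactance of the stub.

X_in ≈ 187 Ω (inductive)

βl = 2π × 0.422 = 152°
tan(βl) = -0.534
For an open-ended stub, Z_in = −jZ_0·cot(βl) = −jZ_0/tan(βl)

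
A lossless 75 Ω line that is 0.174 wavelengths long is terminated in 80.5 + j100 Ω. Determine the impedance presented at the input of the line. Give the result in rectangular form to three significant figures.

βl = 2π × 0.174 = 62.6°
tan(βl) = tan(62.6°) = 1.93
Z_in = Z_0·(Z_L + jZ_0·tanβl)/(Z_0 + jZ_L·tanβl)
     = 75·(80.5 + j245)/(-118 + j156)

Z_in ≈ 56.1 − j81.5 Ω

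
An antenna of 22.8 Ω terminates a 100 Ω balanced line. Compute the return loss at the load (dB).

RL ≈ 4.03 dB

Γ = (22.8 − 100)/(22.8 + 100) = -0.629
RL = −20·log₁₀|Γ| = −20·log₁₀(0.629)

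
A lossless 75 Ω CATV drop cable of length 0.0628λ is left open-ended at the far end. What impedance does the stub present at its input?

βl = 2π × 0.0628 = 22.6°
tan(βl) = 0.416
For an open-ended stub, Z_in = −jZ_0·cot(βl) = −jZ_0/tan(βl)

Z_in ≈ −j180 Ω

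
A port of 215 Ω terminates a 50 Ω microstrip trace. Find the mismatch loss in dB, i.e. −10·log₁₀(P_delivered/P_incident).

mismatch loss ≈ 2.13 dB

Γ = (215 − 50)/(215 + 50) = 0.623
|Γ|² = 0.388, so P_del/P_inc = 1 − |Γ|² = 0.612
ML = −10·log₁₀(1 − |Γ|²)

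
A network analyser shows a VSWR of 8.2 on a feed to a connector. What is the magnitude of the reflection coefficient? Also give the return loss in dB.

|Γ| = (S − 1)/(S + 1) = (8.2 − 1)/(8.2 + 1) = 7.2/9.2
RL = −20·log₁₀|Γ| = −20·log₁₀(0.783)

|Γ| ≈ 0.783; return loss ≈ 2.13 dB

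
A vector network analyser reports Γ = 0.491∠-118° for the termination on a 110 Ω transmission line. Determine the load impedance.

Z_L ≈ 49 − j56 Ω

Z_L = Z_0·(1 + Γ)/(1 − Γ) = 110·(0.769 − j0.434)/(1.23 + j0.434)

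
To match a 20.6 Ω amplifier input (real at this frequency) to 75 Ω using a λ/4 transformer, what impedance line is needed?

Z_qwt = √(Z_0·R_L) = √(75 × 20.6) = √1545

Z_qwt ≈ 39.3 Ω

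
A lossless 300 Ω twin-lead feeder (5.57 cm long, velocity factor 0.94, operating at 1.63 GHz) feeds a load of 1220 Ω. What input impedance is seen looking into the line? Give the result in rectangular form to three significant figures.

λ = v/f = 0.94·c / 1.63 GHz = 0.173 m
βl = 2π·l/λ = 2π × 0.322 = 116°
tan(βl) = tan(116°) = -2.06
Z_in = Z_0·(Z_L + jZ_0·tanβl)/(Z_0 + jZ_L·tanβl)
     = 300·(1220 − j618)/(300 − j2510)

Z_in ≈ 89.9 + j135 Ω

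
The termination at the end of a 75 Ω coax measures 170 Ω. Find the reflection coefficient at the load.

Γ = (Z_L − Z_0)/(Z_L + Z_0) = (170 − 75)/(170 + 75) = 95/245

Γ = 0.388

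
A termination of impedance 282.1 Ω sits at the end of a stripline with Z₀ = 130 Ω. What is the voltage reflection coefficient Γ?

Γ = (Z_L − Z_0)/(Z_L + Z_0) = (282.1 − 130)/(282.1 + 130) = 152.1/412.1

Γ = 0.369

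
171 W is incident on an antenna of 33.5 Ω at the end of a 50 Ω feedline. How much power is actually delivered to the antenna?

Γ = (33.5 − 50)/(33.5 + 50) = -0.198
|Γ|² = 0.039
P_refl = |Γ|²·P_inc = 6.68 W, P_del = (1 − |Γ|²)·P_inc = 164 W

P_delivered ≈ 164 W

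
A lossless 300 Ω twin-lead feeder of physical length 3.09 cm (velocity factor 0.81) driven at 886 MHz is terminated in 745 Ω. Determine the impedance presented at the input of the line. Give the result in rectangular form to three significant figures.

Z_in ≈ 234 − j240 Ω

λ = v/f = 0.81·c / 886 MHz = 0.274 m
βl = 2π·l/λ = 2π × 0.113 = 40.6°
tan(βl) = tan(40.6°) = 0.856
Z_in = Z_0·(Z_L + jZ_0·tanβl)/(Z_0 + jZ_L·tanβl)
     = 300·(745 + j257)/(300 + j638)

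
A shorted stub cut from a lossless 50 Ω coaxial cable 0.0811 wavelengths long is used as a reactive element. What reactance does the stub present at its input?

X_in ≈ 27.9 Ω (inductive)

βl = 2π × 0.0811 = 29.2°
tan(βl) = 0.559
For a shorted stub, Z_in = jZ_0·tan(βl)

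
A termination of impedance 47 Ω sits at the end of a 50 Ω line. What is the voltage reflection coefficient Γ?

Γ = -0.0309

Γ = (Z_L − Z_0)/(Z_L + Z_0) = (47 − 50)/(47 + 50) = -3/97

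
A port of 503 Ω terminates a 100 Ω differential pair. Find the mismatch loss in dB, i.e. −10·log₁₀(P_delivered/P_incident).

Γ = (503 − 100)/(503 + 100) = 0.668
|Γ|² = 0.447, so P_del/P_inc = 1 − |Γ|² = 0.553
ML = −10·log₁₀(1 − |Γ|²)

mismatch loss ≈ 2.57 dB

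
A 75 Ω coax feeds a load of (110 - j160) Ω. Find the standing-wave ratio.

Γ = (Z_L − Z_0)/(Z_L + Z_0) = (35 − j160)/(185 − j160)
|Γ| = 164/245 = 0.67
VSWR = (1 + |Γ|)/(1 − |Γ|) = 1.67/0.33

VSWR ≈ 5.05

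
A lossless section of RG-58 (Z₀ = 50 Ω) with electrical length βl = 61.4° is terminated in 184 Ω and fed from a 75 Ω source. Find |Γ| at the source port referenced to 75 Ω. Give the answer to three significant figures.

tan(βl) = 1.83
Z_in = Z_0·(Z_L + jZ_0·tanβl)/(Z_0 + jZ_L·tanβl) = 17.2 − j24.7 Ω
Γ_s = (Z_in − Z_s)/(Z_in + Z_s) = (-57.8 − j24.7)/(92.2 − j24.7), |Γ_s| = 0.658

|Γ| ≈ 0.658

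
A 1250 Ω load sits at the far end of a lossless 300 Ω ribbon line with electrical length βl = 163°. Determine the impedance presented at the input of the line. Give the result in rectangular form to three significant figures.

Z_in ≈ 521 + j572 Ω

tan(βl) = tan(163°) = -0.306
Z_in = Z_0·(Z_L + jZ_0·tanβl)/(Z_0 + jZ_L·tanβl)
     = 300·(1250 − j91.7)/(300 − j382)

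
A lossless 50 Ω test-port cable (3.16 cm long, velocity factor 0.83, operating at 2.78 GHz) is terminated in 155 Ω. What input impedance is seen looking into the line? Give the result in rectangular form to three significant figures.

λ = v/f = 0.83·c / 2.78 GHz = 0.0896 m
βl = 2π·l/λ = 2π × 0.353 = 127°
tan(βl) = tan(127°) = -1.33
Z_in = Z_0·(Z_L + jZ_0·tanβl)/(Z_0 + jZ_L·tanβl)
     = 50·(155 − j66.3)/(50 − j206)

Z_in ≈ 23.9 + j31.9 Ω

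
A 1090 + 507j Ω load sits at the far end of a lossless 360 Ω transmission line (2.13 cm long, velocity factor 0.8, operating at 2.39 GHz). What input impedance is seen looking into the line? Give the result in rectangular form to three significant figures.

λ = v/f = 0.8·c / 2.39 GHz = 0.1 m
βl = 2π·l/λ = 2π × 0.212 = 76.4°
tan(βl) = tan(76.4°) = 4.12
Z_in = Z_0·(Z_L + jZ_0·tanβl)/(Z_0 + jZ_L·tanβl)
     = 360·(1090 + j1990)/(-1730 + j4490)

Z_in ≈ 110 − j130 Ω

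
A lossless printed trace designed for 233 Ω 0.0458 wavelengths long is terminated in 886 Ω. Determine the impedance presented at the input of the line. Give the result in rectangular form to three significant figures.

βl = 2π × 0.0458 = 16.5°
tan(βl) = tan(16.5°) = 0.296
Z_in = Z_0·(Z_L + jZ_0·tanβl)/(Z_0 + jZ_L·tanβl)
     = 233·(886 + j69)/(233 + j262)

Z_in ≈ 425 − j409 Ω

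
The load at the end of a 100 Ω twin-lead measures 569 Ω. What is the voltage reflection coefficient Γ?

Γ = 0.701

Γ = (Z_L − Z_0)/(Z_L + Z_0) = (569 − 100)/(569 + 100) = 469/669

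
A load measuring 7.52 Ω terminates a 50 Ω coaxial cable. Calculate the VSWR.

For a purely resistive load, VSWR = R_L/Z_0 or Z_0/R_L (whichever > 1) = 50/7.52

VSWR ≈ 6.65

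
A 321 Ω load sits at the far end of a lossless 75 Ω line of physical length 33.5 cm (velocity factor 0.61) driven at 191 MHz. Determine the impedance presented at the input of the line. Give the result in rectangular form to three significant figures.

Z_in ≈ 25.9 + j49.9 Ω

λ = v/f = 0.61·c / 191 MHz = 0.958 m
βl = 2π·l/λ = 2π × 0.35 = 126°
tan(βl) = tan(126°) = -1.38
Z_in = Z_0·(Z_L + jZ_0·tanβl)/(Z_0 + jZ_L·tanβl)
     = 75·(321 − j104)/(75 − j444)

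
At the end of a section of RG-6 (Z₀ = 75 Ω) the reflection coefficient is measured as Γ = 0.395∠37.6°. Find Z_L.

Z_L ≈ 119 + j68.2 Ω

Z_L = Z_0·(1 + Γ)/(1 − Γ) = 75·(1.31 + j0.241)/(0.687 − j0.241)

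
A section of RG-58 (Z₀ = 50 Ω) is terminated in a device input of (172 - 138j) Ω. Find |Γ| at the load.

Γ = (Z_L − Z_0)/(Z_L + Z_0) = (122 − j138)/(222 − j138)
|Γ| = 184/261

|Γ| ≈ 0.705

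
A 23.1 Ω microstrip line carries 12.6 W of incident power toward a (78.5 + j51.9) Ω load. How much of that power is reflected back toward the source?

|Γ| = |(55.4 + j51.9)/(101.6 + j51.9)| = 0.665
|Γ|² = 0.443
P_refl = |Γ|²·P_inc = 5.58 W, P_del = (1 − |Γ|²)·P_inc = 7.02 W

P_reflected ≈ 5.58 W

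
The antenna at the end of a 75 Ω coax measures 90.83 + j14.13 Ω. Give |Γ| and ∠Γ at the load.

Γ ≈ 0.127 ∠ 36.9°

Γ = (Z_L − Z_0)/(Z_L + Z_0) = (15.83 + j14.13)/(165.8 + j14.13)
|Γ| = 21.2/166 = 0.127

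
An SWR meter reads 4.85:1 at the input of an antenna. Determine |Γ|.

|Γ| = (S − 1)/(S + 1) = (4.85 − 1)/(4.85 + 1) = 3.85/5.85

|Γ| ≈ 0.658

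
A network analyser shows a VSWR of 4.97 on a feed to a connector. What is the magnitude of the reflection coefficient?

|Γ| ≈ 0.665

|Γ| = (S − 1)/(S + 1) = (4.97 − 1)/(4.97 + 1) = 3.97/5.97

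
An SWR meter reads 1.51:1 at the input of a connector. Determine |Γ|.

|Γ| = (S − 1)/(S + 1) = (1.51 − 1)/(1.51 + 1) = 0.51/2.51

|Γ| ≈ 0.203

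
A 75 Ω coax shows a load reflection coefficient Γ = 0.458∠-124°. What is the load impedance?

Z_L = Z_0·(1 + Γ)/(1 − Γ) = 75·(0.744 − j0.38)/(1.26 + j0.38)

Z_L ≈ 34.4 − j33.1 Ω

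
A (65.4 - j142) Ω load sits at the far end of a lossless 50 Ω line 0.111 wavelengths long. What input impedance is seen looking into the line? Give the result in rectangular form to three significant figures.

Z_in ≈ 8.82 − j32.5 Ω

βl = 2π × 0.111 = 40°
tan(βl) = tan(40°) = 0.838
Z_in = Z_0·(Z_L + jZ_0·tanβl)/(Z_0 + jZ_L·tanβl)
     = 50·(65.4 − j100)/(169 + j54.8)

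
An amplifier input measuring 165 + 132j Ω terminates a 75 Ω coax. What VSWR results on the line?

VSWR ≈ 3.8

Γ = (Z_L − Z_0)/(Z_L + Z_0) = (90 + j132)/(240 + j132)
|Γ| = 160/274 = 0.583
VSWR = (1 + |Γ|)/(1 − |Γ|) = 1.58/0.417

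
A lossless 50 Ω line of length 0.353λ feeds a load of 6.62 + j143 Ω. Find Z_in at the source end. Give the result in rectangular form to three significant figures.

βl = 2π × 0.353 = 127°
tan(βl) = tan(127°) = -1.32
Z_in = Z_0·(Z_L + jZ_0·tanβl)/(Z_0 + jZ_L·tanβl)
     = 50·(6.62 + j76.8)/(239 − j8.76)

Z_in ≈ 0.795 + j16.1 Ω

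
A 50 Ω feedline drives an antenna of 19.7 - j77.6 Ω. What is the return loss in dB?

Γ = (-30.3 − j77.6)/(69.7 − j77.6), |Γ| = 0.799
RL = −20·log₁₀|Γ| = −20·log₁₀(0.799)

RL ≈ 1.95 dB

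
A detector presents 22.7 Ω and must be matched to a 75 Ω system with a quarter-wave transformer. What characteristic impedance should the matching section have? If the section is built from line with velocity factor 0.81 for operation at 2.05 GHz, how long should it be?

Z_qwt ≈ 41.3 Ω; length ≈ 2.96 cm

Z_qwt = √(Z_0·R_L) = √(75 × 22.7) = √1702
λ = 0.81·c/f = 0.119 m, so l = λ/4 = 0.0296 m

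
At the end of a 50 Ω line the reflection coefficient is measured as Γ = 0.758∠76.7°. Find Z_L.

Z_L ≈ 17.4 + j60.2 Ω

Z_L = Z_0·(1 + Γ)/(1 − Γ) = 50·(1.17 + j0.738)/(0.826 − j0.738)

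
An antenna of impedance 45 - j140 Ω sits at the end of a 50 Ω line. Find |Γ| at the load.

|Γ| ≈ 0.828

Γ = (Z_L − Z_0)/(Z_L + Z_0) = (-5 − j140)/(95 − j140)
|Γ| = 140/169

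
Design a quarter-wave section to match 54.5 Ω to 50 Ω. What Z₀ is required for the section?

Z_qwt = √(Z_0·R_L) = √(50 × 54.5) = √2725

Z_qwt ≈ 52.2 Ω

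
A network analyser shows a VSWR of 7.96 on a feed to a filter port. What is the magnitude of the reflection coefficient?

|Γ| ≈ 0.777

|Γ| = (S − 1)/(S + 1) = (7.96 − 1)/(7.96 + 1) = 6.96/8.96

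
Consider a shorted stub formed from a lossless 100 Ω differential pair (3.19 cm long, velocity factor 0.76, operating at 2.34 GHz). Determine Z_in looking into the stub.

λ = v/f = 0.76·c / 2.34 GHz = 0.0974 m
βl = 2π·l/λ = 2π × 0.327 = 118°
tan(βl) = -1.89
For a shorted stub, Z_in = jZ_0·tan(βl)

Z_in ≈ −j189 Ω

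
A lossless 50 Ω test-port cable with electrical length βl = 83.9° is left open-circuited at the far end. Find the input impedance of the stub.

tan(βl) = 9.36
For an open-circuited stub, Z_in = −jZ_0·cot(βl) = −jZ_0/tan(βl)

Z_in ≈ −j5.34 Ω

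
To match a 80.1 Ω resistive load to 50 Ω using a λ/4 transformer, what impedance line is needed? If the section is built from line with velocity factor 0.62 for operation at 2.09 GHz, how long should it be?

Z_qwt ≈ 63.3 Ω; length ≈ 2.22 cm

Z_qwt = √(Z_0·R_L) = √(50 × 80.1) = √4005
λ = 0.62·c/f = 0.089 m, so l = λ/4 = 0.0222 m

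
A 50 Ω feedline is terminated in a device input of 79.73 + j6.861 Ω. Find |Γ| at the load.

|Γ| ≈ 0.235

Γ = (Z_L − Z_0)/(Z_L + Z_0) = (29.73 + j6.861)/(129.7 + j6.861)
|Γ| = 30.5/130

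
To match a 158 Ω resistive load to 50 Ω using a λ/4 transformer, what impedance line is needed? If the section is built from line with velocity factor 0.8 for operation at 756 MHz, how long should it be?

Z_qwt = √(Z_0·R_L) = √(50 × 158) = √7900
λ = 0.8·c/f = 0.317 m, so l = λ/4 = 0.0794 m

Z_qwt ≈ 88.9 Ω; length ≈ 7.94 cm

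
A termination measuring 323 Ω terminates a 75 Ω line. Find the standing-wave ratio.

VSWR ≈ 4.31

For a purely resistive load, VSWR = R_L/Z_0 or Z_0/R_L (whichever > 1) = 323/75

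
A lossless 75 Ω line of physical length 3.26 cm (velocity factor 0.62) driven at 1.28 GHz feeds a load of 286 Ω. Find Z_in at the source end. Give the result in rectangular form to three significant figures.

Z_in ≈ 20.2 − j11.3 Ω

λ = v/f = 0.62·c / 1.28 GHz = 0.145 m
βl = 2π·l/λ = 2π × 0.224 = 80.8°
tan(βl) = tan(80.8°) = 6.15
Z_in = Z_0·(Z_L + jZ_0·tanβl)/(Z_0 + jZ_L·tanβl)
     = 75·(286 + j461)/(75 + j1760)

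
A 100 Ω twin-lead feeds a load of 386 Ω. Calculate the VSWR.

Γ = (386 − 100)/(386 + 100) = 0.588
VSWR = (1 + 0.588)/(1 − 0.588)

VSWR ≈ 3.86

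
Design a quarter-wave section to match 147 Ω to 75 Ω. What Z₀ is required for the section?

Z_qwt = √(Z_0·R_L) = √(75 × 147) = √11020

Z_qwt ≈ 105 Ω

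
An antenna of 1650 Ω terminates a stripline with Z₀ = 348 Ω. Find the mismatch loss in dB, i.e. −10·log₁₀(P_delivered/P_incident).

mismatch loss ≈ 2.4 dB

Γ = (1650 − 348)/(1650 + 348) = 0.652
|Γ|² = 0.425, so P_del/P_inc = 1 − |Γ|² = 0.575
ML = −10·log₁₀(1 − |Γ|²)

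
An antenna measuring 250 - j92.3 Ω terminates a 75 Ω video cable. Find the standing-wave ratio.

VSWR ≈ 3.83

Γ = (Z_L − Z_0)/(Z_L + Z_0) = (175 − j92.3)/(325 − j92.3)
|Γ| = 198/338 = 0.586
VSWR = (1 + |Γ|)/(1 − |Γ|) = 1.59/0.414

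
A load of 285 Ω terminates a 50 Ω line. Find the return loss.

RL ≈ 3.08 dB

Γ = (285 − 50)/(285 + 50) = 0.701
RL = −20·log₁₀|Γ| = −20·log₁₀(0.701)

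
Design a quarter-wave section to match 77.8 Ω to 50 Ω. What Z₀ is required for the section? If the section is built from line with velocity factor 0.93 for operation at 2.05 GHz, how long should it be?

Z_qwt = √(Z_0·R_L) = √(50 × 77.8) = √3890
λ = 0.93·c/f = 0.136 m, so l = λ/4 = 0.034 m

Z_qwt ≈ 62.4 Ω; length ≈ 3.4 cm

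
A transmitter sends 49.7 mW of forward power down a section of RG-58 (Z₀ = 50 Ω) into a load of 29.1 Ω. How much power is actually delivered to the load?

P_delivered ≈ 46.2 mW

Γ = (29.1 − 50)/(29.1 + 50) = -0.264
|Γ|² = 0.0698
P_refl = |Γ|²·P_inc = 3.47 mW, P_del = (1 − |Γ|²)·P_inc = 46.2 mW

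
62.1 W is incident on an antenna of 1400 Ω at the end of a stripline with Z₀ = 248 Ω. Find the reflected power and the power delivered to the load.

Γ = (1400 − 248)/(1400 + 248) = 0.699
|Γ|² = 0.489
P_refl = |Γ|²·P_inc = 30.3 W, P_del = (1 − |Γ|²)·P_inc = 31.8 W

P_reflected ≈ 30.3 W; P_delivered ≈ 31.8 W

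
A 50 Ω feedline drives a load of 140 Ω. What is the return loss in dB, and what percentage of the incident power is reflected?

Γ = (140 − 50)/(140 + 50) = 0.474
RL = −20·log₁₀(0.474) = 6.49 dB
P_refl/P_inc = |Γ|² = 0.224

RL ≈ 6.49 dB; 22.4% of incident power reflected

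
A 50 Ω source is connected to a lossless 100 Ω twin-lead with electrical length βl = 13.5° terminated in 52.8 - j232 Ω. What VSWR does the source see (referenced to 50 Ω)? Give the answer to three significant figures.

tan(βl) = 0.24
Z_in = Z_0·(Z_L + jZ_0·tanβl)/(Z_0 + jZ_L·tanβl) = 22.9 − j135 Ω
Γ_s = (Z_in − Z_s)/(Z_in + Z_s) = (-27.1 − j135)/(72.9 − j135), |Γ_s| = 0.898
VSWR = (1 + |Γ_s|)/(1 − |Γ_s|)

VSWR ≈ 18.6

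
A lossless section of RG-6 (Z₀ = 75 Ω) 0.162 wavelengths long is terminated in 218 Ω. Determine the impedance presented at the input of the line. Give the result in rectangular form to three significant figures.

Z_in ≈ 34.1 − j39 Ω

βl = 2π × 0.162 = 58.3°
tan(βl) = tan(58.3°) = 1.62
Z_in = Z_0·(Z_L + jZ_0·tanβl)/(Z_0 + jZ_L·tanβl)
     = 75·(218 + j122)/(75 + j353)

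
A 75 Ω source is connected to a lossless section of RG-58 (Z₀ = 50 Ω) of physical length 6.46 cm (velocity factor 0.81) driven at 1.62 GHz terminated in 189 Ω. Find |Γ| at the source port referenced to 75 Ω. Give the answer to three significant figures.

λ = v/f = 0.81·c / 1.62 GHz = 0.15 m
βl = 2π·l/λ = 2π × 0.431 = 155°
tan(βl) = -0.465
Z_in = Z_0·(Z_L + jZ_0·tanβl)/(Z_0 + jZ_L·tanβl) = 56.1 + j75.5 Ω
Γ_s = (Z_in − Z_s)/(Z_in + Z_s) = (-18.9 + j75.5)/(131 + j75.5), |Γ_s| = 0.514

|Γ| ≈ 0.514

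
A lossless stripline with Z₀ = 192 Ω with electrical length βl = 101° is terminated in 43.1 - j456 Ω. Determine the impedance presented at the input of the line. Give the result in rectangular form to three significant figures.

tan(βl) = tan(101°) = -5.14
Z_in = Z_0·(Z_L + jZ_0·tanβl)/(Z_0 + jZ_L·tanβl)
     = 192·(43.1 − j1440)/(-2150 − j222)

Z_in ≈ 9.31 + j128 Ω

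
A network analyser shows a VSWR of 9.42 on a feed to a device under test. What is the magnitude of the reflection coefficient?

|Γ| = (S − 1)/(S + 1) = (9.42 − 1)/(9.42 + 1) = 8.42/10.4

|Γ| ≈ 0.808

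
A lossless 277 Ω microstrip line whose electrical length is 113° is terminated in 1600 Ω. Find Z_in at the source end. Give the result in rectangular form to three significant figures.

tan(βl) = tan(113°) = -2.36
Z_in = Z_0·(Z_L + jZ_0·tanβl)/(Z_0 + jZ_L·tanβl)
     = 277·(1600 − j653)/(277 − j3770)

Z_in ≈ 56.3 + j113 Ω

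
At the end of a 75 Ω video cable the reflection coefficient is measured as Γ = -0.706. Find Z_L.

Z_L = Z_0·(1 + Γ)/(1 − Γ) = 75·(0.294)/(1.71)

Z_L ≈ 12.9 Ω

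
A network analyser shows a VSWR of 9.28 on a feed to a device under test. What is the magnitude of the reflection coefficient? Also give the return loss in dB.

|Γ| = (S − 1)/(S + 1) = (9.28 − 1)/(9.28 + 1) = 8.28/10.3
RL = −20·log₁₀|Γ| = −20·log₁₀(0.805)

|Γ| ≈ 0.805; return loss ≈ 1.88 dB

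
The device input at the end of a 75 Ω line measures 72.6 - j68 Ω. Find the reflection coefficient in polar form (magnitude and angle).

Γ = (Z_L − Z_0)/(Z_L + Z_0) = (-2.4 − j68)/(147.6 − j68)
|Γ| = 68/163 = 0.419

Γ ≈ 0.419 ∠ -67.3°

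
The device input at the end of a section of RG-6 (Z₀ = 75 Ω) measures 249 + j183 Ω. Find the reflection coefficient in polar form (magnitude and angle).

Γ ≈ 0.679 ∠ 17°

Γ = (Z_L − Z_0)/(Z_L + Z_0) = (174 + j183)/(324 + j183)
|Γ| = 253/372 = 0.679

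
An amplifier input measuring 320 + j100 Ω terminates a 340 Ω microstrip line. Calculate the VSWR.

VSWR ≈ 1.36

Γ = (Z_L − Z_0)/(Z_L + Z_0) = (-20 + j100)/(660 + j100)
|Γ| = 102/668 = 0.153
VSWR = (1 + |Γ|)/(1 − |Γ|) = 1.15/0.847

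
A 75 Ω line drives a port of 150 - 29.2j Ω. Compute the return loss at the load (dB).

RL ≈ 9 dB

Γ = (75 − j29.2)/(225 − j29.2), |Γ| = 0.355
RL = −20·log₁₀|Γ| = −20·log₁₀(0.355)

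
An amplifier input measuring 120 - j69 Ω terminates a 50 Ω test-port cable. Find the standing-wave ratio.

VSWR ≈ 3.31

Γ = (Z_L − Z_0)/(Z_L + Z_0) = (70 − j69)/(170 − j69)
|Γ| = 98.3/183 = 0.536
VSWR = (1 + |Γ|)/(1 − |Γ|) = 1.54/0.464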